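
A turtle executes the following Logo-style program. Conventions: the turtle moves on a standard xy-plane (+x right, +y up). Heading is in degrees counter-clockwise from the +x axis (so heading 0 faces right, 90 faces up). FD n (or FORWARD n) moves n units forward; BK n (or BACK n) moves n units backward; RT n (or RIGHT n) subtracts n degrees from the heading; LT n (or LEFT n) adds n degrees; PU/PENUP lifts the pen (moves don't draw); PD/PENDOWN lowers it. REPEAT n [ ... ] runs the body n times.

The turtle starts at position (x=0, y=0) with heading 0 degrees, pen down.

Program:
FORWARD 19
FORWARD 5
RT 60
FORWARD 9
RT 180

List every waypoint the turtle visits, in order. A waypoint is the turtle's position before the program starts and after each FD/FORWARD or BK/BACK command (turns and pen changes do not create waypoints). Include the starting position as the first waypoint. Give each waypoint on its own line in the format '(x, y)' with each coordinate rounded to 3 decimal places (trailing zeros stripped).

Answer: (0, 0)
(19, 0)
(24, 0)
(28.5, -7.794)

Derivation:
Executing turtle program step by step:
Start: pos=(0,0), heading=0, pen down
FD 19: (0,0) -> (19,0) [heading=0, draw]
FD 5: (19,0) -> (24,0) [heading=0, draw]
RT 60: heading 0 -> 300
FD 9: (24,0) -> (28.5,-7.794) [heading=300, draw]
RT 180: heading 300 -> 120
Final: pos=(28.5,-7.794), heading=120, 3 segment(s) drawn
Waypoints (4 total):
(0, 0)
(19, 0)
(24, 0)
(28.5, -7.794)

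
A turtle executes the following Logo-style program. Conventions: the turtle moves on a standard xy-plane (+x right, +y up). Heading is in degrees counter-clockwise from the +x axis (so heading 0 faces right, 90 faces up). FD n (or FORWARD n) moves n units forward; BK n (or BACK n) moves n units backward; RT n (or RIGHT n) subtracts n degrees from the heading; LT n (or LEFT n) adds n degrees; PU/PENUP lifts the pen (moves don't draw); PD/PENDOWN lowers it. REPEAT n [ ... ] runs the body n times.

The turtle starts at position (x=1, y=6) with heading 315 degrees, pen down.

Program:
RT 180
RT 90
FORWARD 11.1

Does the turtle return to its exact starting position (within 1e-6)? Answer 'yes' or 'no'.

Executing turtle program step by step:
Start: pos=(1,6), heading=315, pen down
RT 180: heading 315 -> 135
RT 90: heading 135 -> 45
FD 11.1: (1,6) -> (8.849,13.849) [heading=45, draw]
Final: pos=(8.849,13.849), heading=45, 1 segment(s) drawn

Start position: (1, 6)
Final position: (8.849, 13.849)
Distance = 11.1; >= 1e-6 -> NOT closed

Answer: no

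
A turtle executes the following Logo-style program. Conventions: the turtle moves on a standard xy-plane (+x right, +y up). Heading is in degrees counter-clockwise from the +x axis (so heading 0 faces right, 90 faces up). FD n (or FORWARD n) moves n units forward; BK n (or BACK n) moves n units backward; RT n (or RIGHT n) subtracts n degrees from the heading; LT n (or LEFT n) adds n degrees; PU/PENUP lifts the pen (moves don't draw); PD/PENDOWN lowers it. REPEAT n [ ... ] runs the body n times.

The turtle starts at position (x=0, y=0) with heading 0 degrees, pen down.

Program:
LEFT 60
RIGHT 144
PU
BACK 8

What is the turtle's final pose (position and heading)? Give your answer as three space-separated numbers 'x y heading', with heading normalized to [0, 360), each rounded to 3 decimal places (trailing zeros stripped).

Executing turtle program step by step:
Start: pos=(0,0), heading=0, pen down
LT 60: heading 0 -> 60
RT 144: heading 60 -> 276
PU: pen up
BK 8: (0,0) -> (-0.836,7.956) [heading=276, move]
Final: pos=(-0.836,7.956), heading=276, 0 segment(s) drawn

Answer: -0.836 7.956 276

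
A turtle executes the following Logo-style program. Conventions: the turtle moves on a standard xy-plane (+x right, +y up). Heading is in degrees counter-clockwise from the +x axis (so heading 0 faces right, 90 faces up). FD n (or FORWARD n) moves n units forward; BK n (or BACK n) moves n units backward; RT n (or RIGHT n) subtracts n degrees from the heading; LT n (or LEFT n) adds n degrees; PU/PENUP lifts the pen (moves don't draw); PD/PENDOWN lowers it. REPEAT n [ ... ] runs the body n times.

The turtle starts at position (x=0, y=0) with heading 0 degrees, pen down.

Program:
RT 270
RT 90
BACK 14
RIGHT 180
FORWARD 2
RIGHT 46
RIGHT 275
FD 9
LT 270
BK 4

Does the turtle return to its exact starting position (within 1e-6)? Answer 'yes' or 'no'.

Executing turtle program step by step:
Start: pos=(0,0), heading=0, pen down
RT 270: heading 0 -> 90
RT 90: heading 90 -> 0
BK 14: (0,0) -> (-14,0) [heading=0, draw]
RT 180: heading 0 -> 180
FD 2: (-14,0) -> (-16,0) [heading=180, draw]
RT 46: heading 180 -> 134
RT 275: heading 134 -> 219
FD 9: (-16,0) -> (-22.994,-5.664) [heading=219, draw]
LT 270: heading 219 -> 129
BK 4: (-22.994,-5.664) -> (-20.477,-8.772) [heading=129, draw]
Final: pos=(-20.477,-8.772), heading=129, 4 segment(s) drawn

Start position: (0, 0)
Final position: (-20.477, -8.772)
Distance = 22.277; >= 1e-6 -> NOT closed

Answer: no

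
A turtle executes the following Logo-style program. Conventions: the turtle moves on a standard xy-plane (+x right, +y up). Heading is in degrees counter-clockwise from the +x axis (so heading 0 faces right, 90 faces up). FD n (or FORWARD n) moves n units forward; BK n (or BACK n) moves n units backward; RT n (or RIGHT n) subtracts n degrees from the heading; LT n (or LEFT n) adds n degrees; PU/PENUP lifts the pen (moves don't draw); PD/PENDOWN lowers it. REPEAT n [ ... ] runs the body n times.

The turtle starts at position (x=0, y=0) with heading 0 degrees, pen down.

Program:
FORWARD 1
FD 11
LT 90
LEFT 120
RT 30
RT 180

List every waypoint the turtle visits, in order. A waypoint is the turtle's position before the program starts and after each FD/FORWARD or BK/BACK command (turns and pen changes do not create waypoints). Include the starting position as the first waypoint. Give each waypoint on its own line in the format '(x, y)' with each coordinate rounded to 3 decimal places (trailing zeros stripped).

Answer: (0, 0)
(1, 0)
(12, 0)

Derivation:
Executing turtle program step by step:
Start: pos=(0,0), heading=0, pen down
FD 1: (0,0) -> (1,0) [heading=0, draw]
FD 11: (1,0) -> (12,0) [heading=0, draw]
LT 90: heading 0 -> 90
LT 120: heading 90 -> 210
RT 30: heading 210 -> 180
RT 180: heading 180 -> 0
Final: pos=(12,0), heading=0, 2 segment(s) drawn
Waypoints (3 total):
(0, 0)
(1, 0)
(12, 0)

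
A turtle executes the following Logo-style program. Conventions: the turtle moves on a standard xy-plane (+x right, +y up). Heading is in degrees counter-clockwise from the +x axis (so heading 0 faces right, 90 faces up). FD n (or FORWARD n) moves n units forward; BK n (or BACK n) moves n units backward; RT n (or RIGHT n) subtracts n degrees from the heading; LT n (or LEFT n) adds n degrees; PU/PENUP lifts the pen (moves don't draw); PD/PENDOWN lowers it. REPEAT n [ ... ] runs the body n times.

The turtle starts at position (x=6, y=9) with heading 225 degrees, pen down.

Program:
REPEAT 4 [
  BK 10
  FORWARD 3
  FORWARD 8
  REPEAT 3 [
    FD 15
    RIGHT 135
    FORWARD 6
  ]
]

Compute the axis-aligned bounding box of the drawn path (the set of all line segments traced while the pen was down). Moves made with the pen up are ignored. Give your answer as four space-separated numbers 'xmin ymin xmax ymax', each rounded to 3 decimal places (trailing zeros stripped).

Answer: -13.172 -5.607 13.536 20.393

Derivation:
Executing turtle program step by step:
Start: pos=(6,9), heading=225, pen down
REPEAT 4 [
  -- iteration 1/4 --
  BK 10: (6,9) -> (13.071,16.071) [heading=225, draw]
  FD 3: (13.071,16.071) -> (10.95,13.95) [heading=225, draw]
  FD 8: (10.95,13.95) -> (5.293,8.293) [heading=225, draw]
  REPEAT 3 [
    -- iteration 1/3 --
    FD 15: (5.293,8.293) -> (-5.314,-2.314) [heading=225, draw]
    RT 135: heading 225 -> 90
    FD 6: (-5.314,-2.314) -> (-5.314,3.686) [heading=90, draw]
    -- iteration 2/3 --
    FD 15: (-5.314,3.686) -> (-5.314,18.686) [heading=90, draw]
    RT 135: heading 90 -> 315
    FD 6: (-5.314,18.686) -> (-1.071,14.444) [heading=315, draw]
    -- iteration 3/3 --
    FD 15: (-1.071,14.444) -> (9.536,3.837) [heading=315, draw]
    RT 135: heading 315 -> 180
    FD 6: (9.536,3.837) -> (3.536,3.837) [heading=180, draw]
  ]
  -- iteration 2/4 --
  BK 10: (3.536,3.837) -> (13.536,3.837) [heading=180, draw]
  FD 3: (13.536,3.837) -> (10.536,3.837) [heading=180, draw]
  FD 8: (10.536,3.837) -> (2.536,3.837) [heading=180, draw]
  REPEAT 3 [
    -- iteration 1/3 --
    FD 15: (2.536,3.837) -> (-12.464,3.837) [heading=180, draw]
    RT 135: heading 180 -> 45
    FD 6: (-12.464,3.837) -> (-8.222,8.08) [heading=45, draw]
    -- iteration 2/3 --
    FD 15: (-8.222,8.08) -> (2.385,18.686) [heading=45, draw]
    RT 135: heading 45 -> 270
    FD 6: (2.385,18.686) -> (2.385,12.686) [heading=270, draw]
    -- iteration 3/3 --
    FD 15: (2.385,12.686) -> (2.385,-2.314) [heading=270, draw]
    RT 135: heading 270 -> 135
    FD 6: (2.385,-2.314) -> (-1.858,1.929) [heading=135, draw]
  ]
  -- iteration 3/4 --
  BK 10: (-1.858,1.929) -> (5.213,-5.142) [heading=135, draw]
  FD 3: (5.213,-5.142) -> (3.092,-3.021) [heading=135, draw]
  FD 8: (3.092,-3.021) -> (-2.565,2.636) [heading=135, draw]
  REPEAT 3 [
    -- iteration 1/3 --
    FD 15: (-2.565,2.636) -> (-13.172,13.243) [heading=135, draw]
    RT 135: heading 135 -> 0
    FD 6: (-13.172,13.243) -> (-7.172,13.243) [heading=0, draw]
    -- iteration 2/3 --
    FD 15: (-7.172,13.243) -> (7.828,13.243) [heading=0, draw]
    RT 135: heading 0 -> 225
    FD 6: (7.828,13.243) -> (3.586,9) [heading=225, draw]
    -- iteration 3/3 --
    FD 15: (3.586,9) -> (-7.021,-1.607) [heading=225, draw]
    RT 135: heading 225 -> 90
    FD 6: (-7.021,-1.607) -> (-7.021,4.393) [heading=90, draw]
  ]
  -- iteration 4/4 --
  BK 10: (-7.021,4.393) -> (-7.021,-5.607) [heading=90, draw]
  FD 3: (-7.021,-5.607) -> (-7.021,-2.607) [heading=90, draw]
  FD 8: (-7.021,-2.607) -> (-7.021,5.393) [heading=90, draw]
  REPEAT 3 [
    -- iteration 1/3 --
    FD 15: (-7.021,5.393) -> (-7.021,20.393) [heading=90, draw]
    RT 135: heading 90 -> 315
    FD 6: (-7.021,20.393) -> (-2.778,16.151) [heading=315, draw]
    -- iteration 2/3 --
    FD 15: (-2.778,16.151) -> (7.828,5.544) [heading=315, draw]
    RT 135: heading 315 -> 180
    FD 6: (7.828,5.544) -> (1.828,5.544) [heading=180, draw]
    -- iteration 3/3 --
    FD 15: (1.828,5.544) -> (-13.172,5.544) [heading=180, draw]
    RT 135: heading 180 -> 45
    FD 6: (-13.172,5.544) -> (-8.929,9.787) [heading=45, draw]
  ]
]
Final: pos=(-8.929,9.787), heading=45, 36 segment(s) drawn

Segment endpoints: x in {-13.172, -13.172, -12.464, -8.929, -8.222, -7.172, -7.021, -7.021, -7.021, -7.021, -7.021, -7.021, -5.314, -5.314, -2.778, -2.565, -1.858, -1.071, 1.828, 2.385, 2.385, 2.385, 2.536, 3.092, 3.536, 3.586, 5.213, 5.293, 6, 7.828, 7.828, 9.536, 10.536, 10.95, 13.071, 13.536}, y in {-5.607, -5.142, -3.021, -2.607, -2.314, -2.314, -1.607, 1.929, 2.636, 3.686, 3.837, 3.837, 3.837, 3.837, 4.393, 5.393, 5.544, 5.544, 5.544, 8.08, 8.293, 9, 9, 9.787, 12.686, 13.243, 13.243, 13.243, 13.95, 14.444, 16.071, 16.151, 18.686, 20.393}
xmin=-13.172, ymin=-5.607, xmax=13.536, ymax=20.393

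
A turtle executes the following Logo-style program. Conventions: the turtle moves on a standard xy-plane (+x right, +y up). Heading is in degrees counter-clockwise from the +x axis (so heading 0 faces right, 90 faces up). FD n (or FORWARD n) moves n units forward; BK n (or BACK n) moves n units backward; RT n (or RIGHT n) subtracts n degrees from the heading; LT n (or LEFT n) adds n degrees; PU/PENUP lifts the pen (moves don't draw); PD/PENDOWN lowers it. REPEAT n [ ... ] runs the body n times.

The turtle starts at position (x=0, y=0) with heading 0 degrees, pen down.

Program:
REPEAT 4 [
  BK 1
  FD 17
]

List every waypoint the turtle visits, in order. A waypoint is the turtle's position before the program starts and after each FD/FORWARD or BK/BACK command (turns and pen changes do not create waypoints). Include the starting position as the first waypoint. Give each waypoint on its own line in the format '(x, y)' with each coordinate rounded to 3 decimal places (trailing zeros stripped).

Executing turtle program step by step:
Start: pos=(0,0), heading=0, pen down
REPEAT 4 [
  -- iteration 1/4 --
  BK 1: (0,0) -> (-1,0) [heading=0, draw]
  FD 17: (-1,0) -> (16,0) [heading=0, draw]
  -- iteration 2/4 --
  BK 1: (16,0) -> (15,0) [heading=0, draw]
  FD 17: (15,0) -> (32,0) [heading=0, draw]
  -- iteration 3/4 --
  BK 1: (32,0) -> (31,0) [heading=0, draw]
  FD 17: (31,0) -> (48,0) [heading=0, draw]
  -- iteration 4/4 --
  BK 1: (48,0) -> (47,0) [heading=0, draw]
  FD 17: (47,0) -> (64,0) [heading=0, draw]
]
Final: pos=(64,0), heading=0, 8 segment(s) drawn
Waypoints (9 total):
(0, 0)
(-1, 0)
(16, 0)
(15, 0)
(32, 0)
(31, 0)
(48, 0)
(47, 0)
(64, 0)

Answer: (0, 0)
(-1, 0)
(16, 0)
(15, 0)
(32, 0)
(31, 0)
(48, 0)
(47, 0)
(64, 0)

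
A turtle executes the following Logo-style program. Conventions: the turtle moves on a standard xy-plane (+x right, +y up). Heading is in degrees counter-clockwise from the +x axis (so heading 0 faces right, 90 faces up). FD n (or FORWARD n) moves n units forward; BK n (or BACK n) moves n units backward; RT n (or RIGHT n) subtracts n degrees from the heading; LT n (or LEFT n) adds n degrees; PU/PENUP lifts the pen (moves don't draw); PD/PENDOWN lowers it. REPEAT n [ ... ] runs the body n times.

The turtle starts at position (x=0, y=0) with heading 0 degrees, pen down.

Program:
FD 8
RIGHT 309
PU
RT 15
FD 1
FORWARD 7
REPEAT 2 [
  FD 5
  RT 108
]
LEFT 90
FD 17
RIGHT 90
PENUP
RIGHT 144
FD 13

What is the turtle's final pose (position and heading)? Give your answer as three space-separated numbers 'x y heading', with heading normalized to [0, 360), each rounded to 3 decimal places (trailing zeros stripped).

Executing turtle program step by step:
Start: pos=(0,0), heading=0, pen down
FD 8: (0,0) -> (8,0) [heading=0, draw]
RT 309: heading 0 -> 51
PU: pen up
RT 15: heading 51 -> 36
FD 1: (8,0) -> (8.809,0.588) [heading=36, move]
FD 7: (8.809,0.588) -> (14.472,4.702) [heading=36, move]
REPEAT 2 [
  -- iteration 1/2 --
  FD 5: (14.472,4.702) -> (18.517,7.641) [heading=36, move]
  RT 108: heading 36 -> 288
  -- iteration 2/2 --
  FD 5: (18.517,7.641) -> (20.062,2.886) [heading=288, move]
  RT 108: heading 288 -> 180
]
LT 90: heading 180 -> 270
FD 17: (20.062,2.886) -> (20.062,-14.114) [heading=270, move]
RT 90: heading 270 -> 180
PU: pen up
RT 144: heading 180 -> 36
FD 13: (20.062,-14.114) -> (30.58,-6.473) [heading=36, move]
Final: pos=(30.58,-6.473), heading=36, 1 segment(s) drawn

Answer: 30.58 -6.473 36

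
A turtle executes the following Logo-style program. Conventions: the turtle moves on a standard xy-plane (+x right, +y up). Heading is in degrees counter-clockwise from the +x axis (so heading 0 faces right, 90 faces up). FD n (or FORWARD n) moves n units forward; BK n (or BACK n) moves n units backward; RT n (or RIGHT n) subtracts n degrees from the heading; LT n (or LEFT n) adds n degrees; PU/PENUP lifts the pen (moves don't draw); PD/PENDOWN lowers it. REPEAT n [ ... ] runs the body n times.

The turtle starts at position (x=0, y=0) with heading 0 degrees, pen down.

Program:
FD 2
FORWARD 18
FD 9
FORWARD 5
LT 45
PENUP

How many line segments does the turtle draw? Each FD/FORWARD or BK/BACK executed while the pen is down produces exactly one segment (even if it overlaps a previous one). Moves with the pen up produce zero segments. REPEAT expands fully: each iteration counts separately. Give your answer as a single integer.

Answer: 4

Derivation:
Executing turtle program step by step:
Start: pos=(0,0), heading=0, pen down
FD 2: (0,0) -> (2,0) [heading=0, draw]
FD 18: (2,0) -> (20,0) [heading=0, draw]
FD 9: (20,0) -> (29,0) [heading=0, draw]
FD 5: (29,0) -> (34,0) [heading=0, draw]
LT 45: heading 0 -> 45
PU: pen up
Final: pos=(34,0), heading=45, 4 segment(s) drawn
Segments drawn: 4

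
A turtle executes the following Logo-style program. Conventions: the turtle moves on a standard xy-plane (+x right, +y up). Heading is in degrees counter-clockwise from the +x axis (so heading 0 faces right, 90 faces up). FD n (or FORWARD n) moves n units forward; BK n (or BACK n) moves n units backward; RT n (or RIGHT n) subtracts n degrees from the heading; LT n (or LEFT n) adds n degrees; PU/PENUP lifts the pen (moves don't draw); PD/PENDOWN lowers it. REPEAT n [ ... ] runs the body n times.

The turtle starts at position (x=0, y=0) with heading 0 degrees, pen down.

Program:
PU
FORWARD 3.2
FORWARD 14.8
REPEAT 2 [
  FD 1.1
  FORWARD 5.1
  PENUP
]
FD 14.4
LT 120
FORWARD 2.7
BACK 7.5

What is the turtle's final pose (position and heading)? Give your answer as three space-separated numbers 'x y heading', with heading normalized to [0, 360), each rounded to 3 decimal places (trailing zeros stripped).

Executing turtle program step by step:
Start: pos=(0,0), heading=0, pen down
PU: pen up
FD 3.2: (0,0) -> (3.2,0) [heading=0, move]
FD 14.8: (3.2,0) -> (18,0) [heading=0, move]
REPEAT 2 [
  -- iteration 1/2 --
  FD 1.1: (18,0) -> (19.1,0) [heading=0, move]
  FD 5.1: (19.1,0) -> (24.2,0) [heading=0, move]
  PU: pen up
  -- iteration 2/2 --
  FD 1.1: (24.2,0) -> (25.3,0) [heading=0, move]
  FD 5.1: (25.3,0) -> (30.4,0) [heading=0, move]
  PU: pen up
]
FD 14.4: (30.4,0) -> (44.8,0) [heading=0, move]
LT 120: heading 0 -> 120
FD 2.7: (44.8,0) -> (43.45,2.338) [heading=120, move]
BK 7.5: (43.45,2.338) -> (47.2,-4.157) [heading=120, move]
Final: pos=(47.2,-4.157), heading=120, 0 segment(s) drawn

Answer: 47.2 -4.157 120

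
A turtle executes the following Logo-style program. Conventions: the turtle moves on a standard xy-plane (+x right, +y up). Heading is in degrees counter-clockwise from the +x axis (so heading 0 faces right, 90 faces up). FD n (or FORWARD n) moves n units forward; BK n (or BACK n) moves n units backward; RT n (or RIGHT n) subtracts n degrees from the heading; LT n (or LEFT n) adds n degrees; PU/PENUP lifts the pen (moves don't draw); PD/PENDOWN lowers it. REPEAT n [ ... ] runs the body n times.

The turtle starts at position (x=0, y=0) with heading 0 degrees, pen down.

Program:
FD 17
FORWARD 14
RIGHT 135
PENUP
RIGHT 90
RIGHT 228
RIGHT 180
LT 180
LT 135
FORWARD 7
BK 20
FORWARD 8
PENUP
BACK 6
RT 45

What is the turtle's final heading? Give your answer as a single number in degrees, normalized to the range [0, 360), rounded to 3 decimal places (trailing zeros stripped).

Executing turtle program step by step:
Start: pos=(0,0), heading=0, pen down
FD 17: (0,0) -> (17,0) [heading=0, draw]
FD 14: (17,0) -> (31,0) [heading=0, draw]
RT 135: heading 0 -> 225
PU: pen up
RT 90: heading 225 -> 135
RT 228: heading 135 -> 267
RT 180: heading 267 -> 87
LT 180: heading 87 -> 267
LT 135: heading 267 -> 42
FD 7: (31,0) -> (36.202,4.684) [heading=42, move]
BK 20: (36.202,4.684) -> (21.339,-8.699) [heading=42, move]
FD 8: (21.339,-8.699) -> (27.284,-3.346) [heading=42, move]
PU: pen up
BK 6: (27.284,-3.346) -> (22.825,-7.36) [heading=42, move]
RT 45: heading 42 -> 357
Final: pos=(22.825,-7.36), heading=357, 2 segment(s) drawn

Answer: 357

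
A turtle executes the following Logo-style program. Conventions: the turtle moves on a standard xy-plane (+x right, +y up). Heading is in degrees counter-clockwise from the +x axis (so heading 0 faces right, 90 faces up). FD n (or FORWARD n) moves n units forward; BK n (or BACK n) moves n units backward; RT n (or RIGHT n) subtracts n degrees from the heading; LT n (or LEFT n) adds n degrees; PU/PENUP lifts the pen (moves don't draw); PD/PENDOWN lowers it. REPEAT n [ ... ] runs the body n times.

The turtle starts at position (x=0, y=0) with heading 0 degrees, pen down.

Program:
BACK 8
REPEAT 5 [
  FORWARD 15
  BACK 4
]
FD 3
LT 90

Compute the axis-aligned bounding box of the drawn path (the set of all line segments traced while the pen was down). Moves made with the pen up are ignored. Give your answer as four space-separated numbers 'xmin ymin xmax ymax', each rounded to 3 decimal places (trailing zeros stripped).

Executing turtle program step by step:
Start: pos=(0,0), heading=0, pen down
BK 8: (0,0) -> (-8,0) [heading=0, draw]
REPEAT 5 [
  -- iteration 1/5 --
  FD 15: (-8,0) -> (7,0) [heading=0, draw]
  BK 4: (7,0) -> (3,0) [heading=0, draw]
  -- iteration 2/5 --
  FD 15: (3,0) -> (18,0) [heading=0, draw]
  BK 4: (18,0) -> (14,0) [heading=0, draw]
  -- iteration 3/5 --
  FD 15: (14,0) -> (29,0) [heading=0, draw]
  BK 4: (29,0) -> (25,0) [heading=0, draw]
  -- iteration 4/5 --
  FD 15: (25,0) -> (40,0) [heading=0, draw]
  BK 4: (40,0) -> (36,0) [heading=0, draw]
  -- iteration 5/5 --
  FD 15: (36,0) -> (51,0) [heading=0, draw]
  BK 4: (51,0) -> (47,0) [heading=0, draw]
]
FD 3: (47,0) -> (50,0) [heading=0, draw]
LT 90: heading 0 -> 90
Final: pos=(50,0), heading=90, 12 segment(s) drawn

Segment endpoints: x in {-8, 0, 3, 7, 14, 18, 25, 29, 36, 40, 47, 50, 51}, y in {0}
xmin=-8, ymin=0, xmax=51, ymax=0

Answer: -8 0 51 0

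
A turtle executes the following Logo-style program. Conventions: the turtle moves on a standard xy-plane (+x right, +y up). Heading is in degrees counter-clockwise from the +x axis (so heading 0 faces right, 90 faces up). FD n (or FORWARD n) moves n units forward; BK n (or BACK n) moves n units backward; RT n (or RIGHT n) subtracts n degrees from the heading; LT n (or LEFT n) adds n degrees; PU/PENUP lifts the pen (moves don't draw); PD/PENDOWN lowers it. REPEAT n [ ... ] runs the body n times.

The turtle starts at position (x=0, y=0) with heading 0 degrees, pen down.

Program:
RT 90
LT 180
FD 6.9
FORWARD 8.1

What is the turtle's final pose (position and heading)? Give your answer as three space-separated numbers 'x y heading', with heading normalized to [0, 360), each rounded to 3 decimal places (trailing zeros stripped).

Answer: 0 15 90

Derivation:
Executing turtle program step by step:
Start: pos=(0,0), heading=0, pen down
RT 90: heading 0 -> 270
LT 180: heading 270 -> 90
FD 6.9: (0,0) -> (0,6.9) [heading=90, draw]
FD 8.1: (0,6.9) -> (0,15) [heading=90, draw]
Final: pos=(0,15), heading=90, 2 segment(s) drawn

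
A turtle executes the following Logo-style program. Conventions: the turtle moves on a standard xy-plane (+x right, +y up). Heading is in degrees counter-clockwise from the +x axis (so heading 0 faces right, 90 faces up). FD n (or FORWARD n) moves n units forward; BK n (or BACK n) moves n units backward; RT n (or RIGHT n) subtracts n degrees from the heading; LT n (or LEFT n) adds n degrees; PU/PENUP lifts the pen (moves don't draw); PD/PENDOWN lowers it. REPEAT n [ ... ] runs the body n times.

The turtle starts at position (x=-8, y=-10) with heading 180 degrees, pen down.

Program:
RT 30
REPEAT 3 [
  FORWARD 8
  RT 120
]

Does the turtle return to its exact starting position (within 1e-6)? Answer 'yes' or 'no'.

Answer: yes

Derivation:
Executing turtle program step by step:
Start: pos=(-8,-10), heading=180, pen down
RT 30: heading 180 -> 150
REPEAT 3 [
  -- iteration 1/3 --
  FD 8: (-8,-10) -> (-14.928,-6) [heading=150, draw]
  RT 120: heading 150 -> 30
  -- iteration 2/3 --
  FD 8: (-14.928,-6) -> (-8,-2) [heading=30, draw]
  RT 120: heading 30 -> 270
  -- iteration 3/3 --
  FD 8: (-8,-2) -> (-8,-10) [heading=270, draw]
  RT 120: heading 270 -> 150
]
Final: pos=(-8,-10), heading=150, 3 segment(s) drawn

Start position: (-8, -10)
Final position: (-8, -10)
Distance = 0; < 1e-6 -> CLOSED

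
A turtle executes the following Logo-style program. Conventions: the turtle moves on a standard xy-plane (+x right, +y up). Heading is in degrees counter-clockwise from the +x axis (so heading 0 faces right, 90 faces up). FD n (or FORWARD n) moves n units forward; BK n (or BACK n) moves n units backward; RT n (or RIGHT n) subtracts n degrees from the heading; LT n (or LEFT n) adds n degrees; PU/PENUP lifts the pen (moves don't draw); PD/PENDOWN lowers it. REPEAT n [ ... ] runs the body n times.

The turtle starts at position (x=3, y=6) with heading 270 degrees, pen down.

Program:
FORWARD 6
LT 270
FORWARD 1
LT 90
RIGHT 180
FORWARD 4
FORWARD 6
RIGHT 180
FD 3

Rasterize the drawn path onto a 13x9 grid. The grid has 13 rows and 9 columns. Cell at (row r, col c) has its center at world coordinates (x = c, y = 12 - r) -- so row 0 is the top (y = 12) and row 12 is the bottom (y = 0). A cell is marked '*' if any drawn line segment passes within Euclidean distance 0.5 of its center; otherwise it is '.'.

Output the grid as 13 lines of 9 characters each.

Segment 0: (3,6) -> (3,0)
Segment 1: (3,0) -> (2,0)
Segment 2: (2,0) -> (2,4)
Segment 3: (2,4) -> (2,10)
Segment 4: (2,10) -> (2,7)

Answer: .........
.........
..*......
..*......
..*......
..*......
..**.....
..**.....
..**.....
..**.....
..**.....
..**.....
..**.....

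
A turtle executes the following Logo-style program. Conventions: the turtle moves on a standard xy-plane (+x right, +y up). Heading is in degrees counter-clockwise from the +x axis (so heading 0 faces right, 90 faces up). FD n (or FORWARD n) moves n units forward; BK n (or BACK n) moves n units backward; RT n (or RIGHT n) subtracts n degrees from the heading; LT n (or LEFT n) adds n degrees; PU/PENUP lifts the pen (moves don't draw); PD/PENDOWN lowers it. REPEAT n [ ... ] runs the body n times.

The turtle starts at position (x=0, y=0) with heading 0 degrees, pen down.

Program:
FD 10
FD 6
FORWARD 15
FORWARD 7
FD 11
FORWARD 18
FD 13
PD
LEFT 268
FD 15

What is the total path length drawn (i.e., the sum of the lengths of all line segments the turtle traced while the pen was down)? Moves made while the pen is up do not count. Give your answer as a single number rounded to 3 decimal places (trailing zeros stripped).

Executing turtle program step by step:
Start: pos=(0,0), heading=0, pen down
FD 10: (0,0) -> (10,0) [heading=0, draw]
FD 6: (10,0) -> (16,0) [heading=0, draw]
FD 15: (16,0) -> (31,0) [heading=0, draw]
FD 7: (31,0) -> (38,0) [heading=0, draw]
FD 11: (38,0) -> (49,0) [heading=0, draw]
FD 18: (49,0) -> (67,0) [heading=0, draw]
FD 13: (67,0) -> (80,0) [heading=0, draw]
PD: pen down
LT 268: heading 0 -> 268
FD 15: (80,0) -> (79.477,-14.991) [heading=268, draw]
Final: pos=(79.477,-14.991), heading=268, 8 segment(s) drawn

Segment lengths:
  seg 1: (0,0) -> (10,0), length = 10
  seg 2: (10,0) -> (16,0), length = 6
  seg 3: (16,0) -> (31,0), length = 15
  seg 4: (31,0) -> (38,0), length = 7
  seg 5: (38,0) -> (49,0), length = 11
  seg 6: (49,0) -> (67,0), length = 18
  seg 7: (67,0) -> (80,0), length = 13
  seg 8: (80,0) -> (79.477,-14.991), length = 15
Total = 95

Answer: 95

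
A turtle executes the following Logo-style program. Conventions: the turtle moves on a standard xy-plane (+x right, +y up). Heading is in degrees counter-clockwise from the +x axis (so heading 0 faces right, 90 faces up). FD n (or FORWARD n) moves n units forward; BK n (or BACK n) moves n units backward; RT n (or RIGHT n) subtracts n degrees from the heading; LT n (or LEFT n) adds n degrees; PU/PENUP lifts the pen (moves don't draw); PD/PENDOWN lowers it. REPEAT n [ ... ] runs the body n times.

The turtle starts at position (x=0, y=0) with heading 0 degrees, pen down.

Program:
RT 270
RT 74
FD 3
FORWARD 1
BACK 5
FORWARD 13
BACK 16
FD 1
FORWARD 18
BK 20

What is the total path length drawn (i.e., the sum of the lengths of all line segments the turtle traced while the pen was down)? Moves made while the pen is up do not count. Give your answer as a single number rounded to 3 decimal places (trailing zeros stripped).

Executing turtle program step by step:
Start: pos=(0,0), heading=0, pen down
RT 270: heading 0 -> 90
RT 74: heading 90 -> 16
FD 3: (0,0) -> (2.884,0.827) [heading=16, draw]
FD 1: (2.884,0.827) -> (3.845,1.103) [heading=16, draw]
BK 5: (3.845,1.103) -> (-0.961,-0.276) [heading=16, draw]
FD 13: (-0.961,-0.276) -> (11.535,3.308) [heading=16, draw]
BK 16: (11.535,3.308) -> (-3.845,-1.103) [heading=16, draw]
FD 1: (-3.845,-1.103) -> (-2.884,-0.827) [heading=16, draw]
FD 18: (-2.884,-0.827) -> (14.419,4.135) [heading=16, draw]
BK 20: (14.419,4.135) -> (-4.806,-1.378) [heading=16, draw]
Final: pos=(-4.806,-1.378), heading=16, 8 segment(s) drawn

Segment lengths:
  seg 1: (0,0) -> (2.884,0.827), length = 3
  seg 2: (2.884,0.827) -> (3.845,1.103), length = 1
  seg 3: (3.845,1.103) -> (-0.961,-0.276), length = 5
  seg 4: (-0.961,-0.276) -> (11.535,3.308), length = 13
  seg 5: (11.535,3.308) -> (-3.845,-1.103), length = 16
  seg 6: (-3.845,-1.103) -> (-2.884,-0.827), length = 1
  seg 7: (-2.884,-0.827) -> (14.419,4.135), length = 18
  seg 8: (14.419,4.135) -> (-4.806,-1.378), length = 20
Total = 77

Answer: 77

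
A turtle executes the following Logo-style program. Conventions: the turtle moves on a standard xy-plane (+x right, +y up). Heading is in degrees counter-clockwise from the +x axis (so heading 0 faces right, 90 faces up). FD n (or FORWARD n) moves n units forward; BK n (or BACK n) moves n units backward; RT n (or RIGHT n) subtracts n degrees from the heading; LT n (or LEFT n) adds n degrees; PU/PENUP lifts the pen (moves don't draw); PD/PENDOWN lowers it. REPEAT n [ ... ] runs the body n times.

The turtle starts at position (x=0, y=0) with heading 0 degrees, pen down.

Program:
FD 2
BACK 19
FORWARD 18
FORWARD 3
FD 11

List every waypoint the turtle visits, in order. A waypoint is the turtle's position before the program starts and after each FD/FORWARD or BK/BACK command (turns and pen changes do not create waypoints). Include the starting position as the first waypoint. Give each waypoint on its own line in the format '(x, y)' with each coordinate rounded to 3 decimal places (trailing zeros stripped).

Executing turtle program step by step:
Start: pos=(0,0), heading=0, pen down
FD 2: (0,0) -> (2,0) [heading=0, draw]
BK 19: (2,0) -> (-17,0) [heading=0, draw]
FD 18: (-17,0) -> (1,0) [heading=0, draw]
FD 3: (1,0) -> (4,0) [heading=0, draw]
FD 11: (4,0) -> (15,0) [heading=0, draw]
Final: pos=(15,0), heading=0, 5 segment(s) drawn
Waypoints (6 total):
(0, 0)
(2, 0)
(-17, 0)
(1, 0)
(4, 0)
(15, 0)

Answer: (0, 0)
(2, 0)
(-17, 0)
(1, 0)
(4, 0)
(15, 0)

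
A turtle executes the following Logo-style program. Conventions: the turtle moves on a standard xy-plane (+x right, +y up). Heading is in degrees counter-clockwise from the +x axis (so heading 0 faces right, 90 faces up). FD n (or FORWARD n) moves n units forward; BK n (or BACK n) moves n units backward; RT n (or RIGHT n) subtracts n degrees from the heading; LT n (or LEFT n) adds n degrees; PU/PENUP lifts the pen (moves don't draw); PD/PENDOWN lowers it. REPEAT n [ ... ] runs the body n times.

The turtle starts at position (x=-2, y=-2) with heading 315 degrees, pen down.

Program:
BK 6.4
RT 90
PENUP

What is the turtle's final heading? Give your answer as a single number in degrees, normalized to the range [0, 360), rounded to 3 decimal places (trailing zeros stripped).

Executing turtle program step by step:
Start: pos=(-2,-2), heading=315, pen down
BK 6.4: (-2,-2) -> (-6.525,2.525) [heading=315, draw]
RT 90: heading 315 -> 225
PU: pen up
Final: pos=(-6.525,2.525), heading=225, 1 segment(s) drawn

Answer: 225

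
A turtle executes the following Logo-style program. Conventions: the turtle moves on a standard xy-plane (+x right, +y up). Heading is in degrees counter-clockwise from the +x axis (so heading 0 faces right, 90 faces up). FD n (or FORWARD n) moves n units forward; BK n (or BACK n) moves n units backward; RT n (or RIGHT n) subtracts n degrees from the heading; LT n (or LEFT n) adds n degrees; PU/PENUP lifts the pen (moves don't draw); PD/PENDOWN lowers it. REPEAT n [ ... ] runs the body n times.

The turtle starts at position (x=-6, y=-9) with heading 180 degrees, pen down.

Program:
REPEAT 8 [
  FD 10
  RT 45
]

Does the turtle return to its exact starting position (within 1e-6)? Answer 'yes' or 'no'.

Executing turtle program step by step:
Start: pos=(-6,-9), heading=180, pen down
REPEAT 8 [
  -- iteration 1/8 --
  FD 10: (-6,-9) -> (-16,-9) [heading=180, draw]
  RT 45: heading 180 -> 135
  -- iteration 2/8 --
  FD 10: (-16,-9) -> (-23.071,-1.929) [heading=135, draw]
  RT 45: heading 135 -> 90
  -- iteration 3/8 --
  FD 10: (-23.071,-1.929) -> (-23.071,8.071) [heading=90, draw]
  RT 45: heading 90 -> 45
  -- iteration 4/8 --
  FD 10: (-23.071,8.071) -> (-16,15.142) [heading=45, draw]
  RT 45: heading 45 -> 0
  -- iteration 5/8 --
  FD 10: (-16,15.142) -> (-6,15.142) [heading=0, draw]
  RT 45: heading 0 -> 315
  -- iteration 6/8 --
  FD 10: (-6,15.142) -> (1.071,8.071) [heading=315, draw]
  RT 45: heading 315 -> 270
  -- iteration 7/8 --
  FD 10: (1.071,8.071) -> (1.071,-1.929) [heading=270, draw]
  RT 45: heading 270 -> 225
  -- iteration 8/8 --
  FD 10: (1.071,-1.929) -> (-6,-9) [heading=225, draw]
  RT 45: heading 225 -> 180
]
Final: pos=(-6,-9), heading=180, 8 segment(s) drawn

Start position: (-6, -9)
Final position: (-6, -9)
Distance = 0; < 1e-6 -> CLOSED

Answer: yes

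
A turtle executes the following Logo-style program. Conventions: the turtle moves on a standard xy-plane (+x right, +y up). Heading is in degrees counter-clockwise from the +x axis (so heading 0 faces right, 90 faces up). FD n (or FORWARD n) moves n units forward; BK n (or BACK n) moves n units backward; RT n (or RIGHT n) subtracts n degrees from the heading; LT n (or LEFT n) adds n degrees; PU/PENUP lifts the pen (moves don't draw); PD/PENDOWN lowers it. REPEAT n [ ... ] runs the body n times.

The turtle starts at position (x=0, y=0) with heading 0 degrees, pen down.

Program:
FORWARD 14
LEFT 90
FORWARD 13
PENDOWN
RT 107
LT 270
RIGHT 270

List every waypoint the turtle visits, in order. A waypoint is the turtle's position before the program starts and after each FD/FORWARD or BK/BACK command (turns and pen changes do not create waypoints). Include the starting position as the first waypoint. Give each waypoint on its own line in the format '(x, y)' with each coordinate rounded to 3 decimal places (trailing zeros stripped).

Executing turtle program step by step:
Start: pos=(0,0), heading=0, pen down
FD 14: (0,0) -> (14,0) [heading=0, draw]
LT 90: heading 0 -> 90
FD 13: (14,0) -> (14,13) [heading=90, draw]
PD: pen down
RT 107: heading 90 -> 343
LT 270: heading 343 -> 253
RT 270: heading 253 -> 343
Final: pos=(14,13), heading=343, 2 segment(s) drawn
Waypoints (3 total):
(0, 0)
(14, 0)
(14, 13)

Answer: (0, 0)
(14, 0)
(14, 13)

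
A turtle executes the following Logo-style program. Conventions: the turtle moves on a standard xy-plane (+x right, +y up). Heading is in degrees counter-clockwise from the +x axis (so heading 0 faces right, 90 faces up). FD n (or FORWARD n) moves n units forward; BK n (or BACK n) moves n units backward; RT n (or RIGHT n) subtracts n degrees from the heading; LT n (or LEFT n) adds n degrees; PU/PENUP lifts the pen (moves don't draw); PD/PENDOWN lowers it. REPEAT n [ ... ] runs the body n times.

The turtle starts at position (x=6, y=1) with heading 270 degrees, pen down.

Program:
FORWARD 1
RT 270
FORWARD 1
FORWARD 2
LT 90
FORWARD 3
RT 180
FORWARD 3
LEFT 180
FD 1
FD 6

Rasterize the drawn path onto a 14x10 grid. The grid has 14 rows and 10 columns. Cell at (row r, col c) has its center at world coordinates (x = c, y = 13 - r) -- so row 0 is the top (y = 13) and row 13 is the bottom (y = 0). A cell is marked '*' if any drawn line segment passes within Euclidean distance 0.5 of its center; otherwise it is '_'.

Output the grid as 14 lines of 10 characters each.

Answer: __________
__________
__________
__________
__________
__________
_________*
_________*
_________*
_________*
_________*
_________*
______*__*
______****

Derivation:
Segment 0: (6,1) -> (6,0)
Segment 1: (6,0) -> (7,0)
Segment 2: (7,0) -> (9,0)
Segment 3: (9,0) -> (9,3)
Segment 4: (9,3) -> (9,0)
Segment 5: (9,0) -> (9,1)
Segment 6: (9,1) -> (9,7)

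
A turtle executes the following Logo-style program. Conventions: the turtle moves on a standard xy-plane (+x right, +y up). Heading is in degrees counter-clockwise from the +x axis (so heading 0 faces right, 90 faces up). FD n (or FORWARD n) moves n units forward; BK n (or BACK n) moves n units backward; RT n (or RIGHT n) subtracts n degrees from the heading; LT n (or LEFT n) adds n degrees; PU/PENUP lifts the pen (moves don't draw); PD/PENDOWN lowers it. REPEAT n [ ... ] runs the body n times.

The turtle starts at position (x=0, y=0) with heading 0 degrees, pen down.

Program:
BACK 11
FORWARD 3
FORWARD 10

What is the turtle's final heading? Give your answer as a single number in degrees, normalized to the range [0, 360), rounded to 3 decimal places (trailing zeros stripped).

Executing turtle program step by step:
Start: pos=(0,0), heading=0, pen down
BK 11: (0,0) -> (-11,0) [heading=0, draw]
FD 3: (-11,0) -> (-8,0) [heading=0, draw]
FD 10: (-8,0) -> (2,0) [heading=0, draw]
Final: pos=(2,0), heading=0, 3 segment(s) drawn

Answer: 0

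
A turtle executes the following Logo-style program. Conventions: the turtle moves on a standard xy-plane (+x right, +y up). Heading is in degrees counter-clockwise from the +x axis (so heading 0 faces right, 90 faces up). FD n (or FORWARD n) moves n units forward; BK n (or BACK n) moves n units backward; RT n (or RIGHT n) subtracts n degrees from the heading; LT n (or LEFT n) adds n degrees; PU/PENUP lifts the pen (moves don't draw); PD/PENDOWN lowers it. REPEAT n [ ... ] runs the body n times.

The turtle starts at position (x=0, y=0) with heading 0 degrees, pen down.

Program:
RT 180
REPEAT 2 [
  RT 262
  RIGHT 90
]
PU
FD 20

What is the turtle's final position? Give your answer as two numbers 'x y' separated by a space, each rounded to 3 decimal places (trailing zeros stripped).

Answer: -19.225 -5.513

Derivation:
Executing turtle program step by step:
Start: pos=(0,0), heading=0, pen down
RT 180: heading 0 -> 180
REPEAT 2 [
  -- iteration 1/2 --
  RT 262: heading 180 -> 278
  RT 90: heading 278 -> 188
  -- iteration 2/2 --
  RT 262: heading 188 -> 286
  RT 90: heading 286 -> 196
]
PU: pen up
FD 20: (0,0) -> (-19.225,-5.513) [heading=196, move]
Final: pos=(-19.225,-5.513), heading=196, 0 segment(s) drawn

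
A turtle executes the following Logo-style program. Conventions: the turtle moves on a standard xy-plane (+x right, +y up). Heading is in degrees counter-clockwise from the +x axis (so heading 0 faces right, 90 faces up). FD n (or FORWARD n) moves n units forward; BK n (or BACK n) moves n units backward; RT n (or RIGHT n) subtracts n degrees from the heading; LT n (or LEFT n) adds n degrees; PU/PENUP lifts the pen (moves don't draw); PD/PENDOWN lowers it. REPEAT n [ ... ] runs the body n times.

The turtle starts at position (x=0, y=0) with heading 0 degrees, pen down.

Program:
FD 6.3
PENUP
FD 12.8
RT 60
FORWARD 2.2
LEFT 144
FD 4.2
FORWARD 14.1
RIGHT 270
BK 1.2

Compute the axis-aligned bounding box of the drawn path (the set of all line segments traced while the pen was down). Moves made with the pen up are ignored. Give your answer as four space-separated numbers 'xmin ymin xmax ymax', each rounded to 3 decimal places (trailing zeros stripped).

Answer: 0 0 6.3 0

Derivation:
Executing turtle program step by step:
Start: pos=(0,0), heading=0, pen down
FD 6.3: (0,0) -> (6.3,0) [heading=0, draw]
PU: pen up
FD 12.8: (6.3,0) -> (19.1,0) [heading=0, move]
RT 60: heading 0 -> 300
FD 2.2: (19.1,0) -> (20.2,-1.905) [heading=300, move]
LT 144: heading 300 -> 84
FD 4.2: (20.2,-1.905) -> (20.639,2.272) [heading=84, move]
FD 14.1: (20.639,2.272) -> (22.113,16.294) [heading=84, move]
RT 270: heading 84 -> 174
BK 1.2: (22.113,16.294) -> (23.306,16.169) [heading=174, move]
Final: pos=(23.306,16.169), heading=174, 1 segment(s) drawn

Segment endpoints: x in {0, 6.3}, y in {0}
xmin=0, ymin=0, xmax=6.3, ymax=0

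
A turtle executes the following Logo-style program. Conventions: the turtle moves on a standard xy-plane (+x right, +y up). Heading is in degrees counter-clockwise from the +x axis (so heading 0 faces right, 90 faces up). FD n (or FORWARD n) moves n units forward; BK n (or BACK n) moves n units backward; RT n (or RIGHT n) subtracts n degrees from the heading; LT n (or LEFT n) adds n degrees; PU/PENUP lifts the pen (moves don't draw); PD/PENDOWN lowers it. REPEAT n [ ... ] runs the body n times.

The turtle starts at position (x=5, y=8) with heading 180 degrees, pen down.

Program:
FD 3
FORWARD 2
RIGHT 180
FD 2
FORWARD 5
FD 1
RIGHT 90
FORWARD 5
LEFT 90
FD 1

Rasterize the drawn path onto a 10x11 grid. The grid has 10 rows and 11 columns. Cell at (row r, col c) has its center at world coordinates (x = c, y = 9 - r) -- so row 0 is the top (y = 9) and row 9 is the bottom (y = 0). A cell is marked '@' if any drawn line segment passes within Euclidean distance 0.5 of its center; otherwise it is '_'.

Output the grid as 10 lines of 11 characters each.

Segment 0: (5,8) -> (2,8)
Segment 1: (2,8) -> (0,8)
Segment 2: (0,8) -> (2,8)
Segment 3: (2,8) -> (7,8)
Segment 4: (7,8) -> (8,8)
Segment 5: (8,8) -> (8,3)
Segment 6: (8,3) -> (9,3)

Answer: ___________
@@@@@@@@@__
________@__
________@__
________@__
________@__
________@@_
___________
___________
___________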